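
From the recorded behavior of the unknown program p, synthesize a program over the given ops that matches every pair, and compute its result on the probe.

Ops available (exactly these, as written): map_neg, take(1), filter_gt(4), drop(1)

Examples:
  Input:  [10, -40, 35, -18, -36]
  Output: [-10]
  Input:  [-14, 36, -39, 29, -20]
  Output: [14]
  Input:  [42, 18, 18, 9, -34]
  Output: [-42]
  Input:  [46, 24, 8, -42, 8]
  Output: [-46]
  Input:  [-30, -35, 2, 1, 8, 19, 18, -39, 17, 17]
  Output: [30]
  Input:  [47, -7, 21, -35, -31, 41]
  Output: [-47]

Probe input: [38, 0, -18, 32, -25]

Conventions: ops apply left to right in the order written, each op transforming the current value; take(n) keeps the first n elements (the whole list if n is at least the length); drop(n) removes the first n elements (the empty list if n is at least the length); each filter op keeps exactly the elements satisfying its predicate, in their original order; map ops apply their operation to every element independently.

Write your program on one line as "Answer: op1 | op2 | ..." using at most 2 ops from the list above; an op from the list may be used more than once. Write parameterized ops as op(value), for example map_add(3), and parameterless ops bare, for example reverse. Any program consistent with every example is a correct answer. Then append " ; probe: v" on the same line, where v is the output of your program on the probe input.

map_neg | take(1) ; probe: [-38]

Check, running the answer program on each example:
  [10, -40, 35, -18, -36] -> [-10, 40, -35, 18, 36] -> [-10]
  [-14, 36, -39, 29, -20] -> [14, -36, 39, -29, 20] -> [14]
  [42, 18, 18, 9, -34] -> [-42, -18, -18, -9, 34] -> [-42]
  [46, 24, 8, -42, 8] -> [-46, -24, -8, 42, -8] -> [-46]
  [-30, -35, 2, 1, 8, 19, 18, -39, 17, 17] -> [30, 35, -2, -1, -8, -19, -18, 39, -17, -17] -> [30]
  [47, -7, 21, -35, -31, 41] -> [-47, 7, -21, 35, 31, -41] -> [-47]
  probe: [38, 0, -18, 32, -25] -> [-38, 0, 18, -32, 25] -> [-38]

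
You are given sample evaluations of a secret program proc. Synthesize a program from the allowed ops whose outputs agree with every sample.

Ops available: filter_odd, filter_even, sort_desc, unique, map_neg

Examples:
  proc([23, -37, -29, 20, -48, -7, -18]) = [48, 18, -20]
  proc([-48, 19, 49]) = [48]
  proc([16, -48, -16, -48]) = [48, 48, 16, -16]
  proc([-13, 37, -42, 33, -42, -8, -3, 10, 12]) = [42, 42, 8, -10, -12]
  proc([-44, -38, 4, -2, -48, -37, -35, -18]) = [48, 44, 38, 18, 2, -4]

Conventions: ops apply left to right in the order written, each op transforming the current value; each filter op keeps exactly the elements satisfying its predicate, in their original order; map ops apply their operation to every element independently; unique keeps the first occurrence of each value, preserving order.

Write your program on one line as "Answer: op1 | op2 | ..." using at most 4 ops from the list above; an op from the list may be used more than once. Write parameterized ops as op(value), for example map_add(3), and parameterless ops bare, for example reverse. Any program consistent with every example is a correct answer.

map_neg | sort_desc | filter_even

Check, running the answer program on each example:
  [23, -37, -29, 20, -48, -7, -18] -> [-23, 37, 29, -20, 48, 7, 18] -> [48, 37, 29, 18, 7, -20, -23] -> [48, 18, -20]
  [-48, 19, 49] -> [48, -19, -49] -> [48, -19, -49] -> [48]
  [16, -48, -16, -48] -> [-16, 48, 16, 48] -> [48, 48, 16, -16] -> [48, 48, 16, -16]
  [-13, 37, -42, 33, -42, -8, -3, 10, 12] -> [13, -37, 42, -33, 42, 8, 3, -10, -12] -> [42, 42, 13, 8, 3, -10, -12, -33, -37] -> [42, 42, 8, -10, -12]
  [-44, -38, 4, -2, -48, -37, -35, -18] -> [44, 38, -4, 2, 48, 37, 35, 18] -> [48, 44, 38, 37, 35, 18, 2, -4] -> [48, 44, 38, 18, 2, -4]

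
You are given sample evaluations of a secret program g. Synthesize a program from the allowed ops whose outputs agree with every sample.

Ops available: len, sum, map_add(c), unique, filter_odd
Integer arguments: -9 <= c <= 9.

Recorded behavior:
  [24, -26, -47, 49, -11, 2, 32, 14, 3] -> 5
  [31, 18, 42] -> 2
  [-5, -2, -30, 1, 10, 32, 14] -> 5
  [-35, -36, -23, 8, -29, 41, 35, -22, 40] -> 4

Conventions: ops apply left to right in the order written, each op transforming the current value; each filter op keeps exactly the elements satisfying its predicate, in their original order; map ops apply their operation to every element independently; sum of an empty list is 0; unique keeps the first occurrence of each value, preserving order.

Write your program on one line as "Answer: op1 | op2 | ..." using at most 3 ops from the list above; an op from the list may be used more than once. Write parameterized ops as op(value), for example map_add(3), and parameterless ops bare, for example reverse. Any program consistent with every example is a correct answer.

map_add(-7) | filter_odd | len

Check, running the answer program on each example:
  [24, -26, -47, 49, -11, 2, 32, 14, 3] -> [17, -33, -54, 42, -18, -5, 25, 7, -4] -> [17, -33, -5, 25, 7] -> 5
  [31, 18, 42] -> [24, 11, 35] -> [11, 35] -> 2
  [-5, -2, -30, 1, 10, 32, 14] -> [-12, -9, -37, -6, 3, 25, 7] -> [-9, -37, 3, 25, 7] -> 5
  [-35, -36, -23, 8, -29, 41, 35, -22, 40] -> [-42, -43, -30, 1, -36, 34, 28, -29, 33] -> [-43, 1, -29, 33] -> 4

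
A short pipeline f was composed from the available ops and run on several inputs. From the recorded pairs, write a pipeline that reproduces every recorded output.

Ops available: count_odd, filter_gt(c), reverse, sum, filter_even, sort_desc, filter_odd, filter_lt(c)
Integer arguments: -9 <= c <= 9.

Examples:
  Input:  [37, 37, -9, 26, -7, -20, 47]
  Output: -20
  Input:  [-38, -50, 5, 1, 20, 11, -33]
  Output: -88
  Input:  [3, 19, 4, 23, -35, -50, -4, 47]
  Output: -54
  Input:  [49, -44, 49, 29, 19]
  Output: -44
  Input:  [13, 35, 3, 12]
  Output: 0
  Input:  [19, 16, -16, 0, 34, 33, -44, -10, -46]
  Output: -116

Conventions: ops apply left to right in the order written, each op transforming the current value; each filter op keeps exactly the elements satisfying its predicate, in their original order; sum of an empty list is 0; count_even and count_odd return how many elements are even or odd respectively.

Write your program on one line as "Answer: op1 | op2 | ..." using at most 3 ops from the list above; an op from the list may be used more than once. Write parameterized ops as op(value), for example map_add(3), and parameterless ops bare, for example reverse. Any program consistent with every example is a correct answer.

filter_even | filter_lt(2) | sum

Check, running the answer program on each example:
  [37, 37, -9, 26, -7, -20, 47] -> [26, -20] -> [-20] -> -20
  [-38, -50, 5, 1, 20, 11, -33] -> [-38, -50, 20] -> [-38, -50] -> -88
  [3, 19, 4, 23, -35, -50, -4, 47] -> [4, -50, -4] -> [-50, -4] -> -54
  [49, -44, 49, 29, 19] -> [-44] -> [-44] -> -44
  [13, 35, 3, 12] -> [12] -> [] -> 0
  [19, 16, -16, 0, 34, 33, -44, -10, -46] -> [16, -16, 0, 34, -44, -10, -46] -> [-16, 0, -44, -10, -46] -> -116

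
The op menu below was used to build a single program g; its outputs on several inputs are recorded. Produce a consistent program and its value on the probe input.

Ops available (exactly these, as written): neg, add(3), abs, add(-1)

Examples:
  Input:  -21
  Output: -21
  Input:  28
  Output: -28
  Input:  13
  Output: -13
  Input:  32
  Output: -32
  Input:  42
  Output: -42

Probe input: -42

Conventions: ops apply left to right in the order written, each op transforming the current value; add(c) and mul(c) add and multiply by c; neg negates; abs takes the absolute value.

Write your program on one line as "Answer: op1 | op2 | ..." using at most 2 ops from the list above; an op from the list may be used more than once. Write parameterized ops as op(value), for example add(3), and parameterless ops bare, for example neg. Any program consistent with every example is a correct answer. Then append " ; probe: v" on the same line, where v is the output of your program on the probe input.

abs | neg ; probe: -42

Check, running the answer program on each example:
  -21 -> 21 -> -21
  28 -> 28 -> -28
  13 -> 13 -> -13
  32 -> 32 -> -32
  42 -> 42 -> -42
  probe: -42 -> 42 -> -42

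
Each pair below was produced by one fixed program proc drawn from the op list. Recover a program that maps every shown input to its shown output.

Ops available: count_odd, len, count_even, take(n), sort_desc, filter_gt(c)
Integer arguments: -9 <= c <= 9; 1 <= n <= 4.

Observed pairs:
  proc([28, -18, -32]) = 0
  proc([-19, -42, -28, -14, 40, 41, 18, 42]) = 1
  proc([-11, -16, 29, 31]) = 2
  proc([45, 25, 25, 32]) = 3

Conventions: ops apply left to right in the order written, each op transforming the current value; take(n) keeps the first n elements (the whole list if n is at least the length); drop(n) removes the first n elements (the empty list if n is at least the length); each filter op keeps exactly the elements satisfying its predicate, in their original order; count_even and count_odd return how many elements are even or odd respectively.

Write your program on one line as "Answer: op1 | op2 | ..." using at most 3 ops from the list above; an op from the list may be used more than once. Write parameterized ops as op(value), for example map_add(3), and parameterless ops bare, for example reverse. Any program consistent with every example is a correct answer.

filter_gt(6) | count_odd

Check, running the answer program on each example:
  [28, -18, -32] -> [28] -> 0
  [-19, -42, -28, -14, 40, 41, 18, 42] -> [40, 41, 18, 42] -> 1
  [-11, -16, 29, 31] -> [29, 31] -> 2
  [45, 25, 25, 32] -> [45, 25, 25, 32] -> 3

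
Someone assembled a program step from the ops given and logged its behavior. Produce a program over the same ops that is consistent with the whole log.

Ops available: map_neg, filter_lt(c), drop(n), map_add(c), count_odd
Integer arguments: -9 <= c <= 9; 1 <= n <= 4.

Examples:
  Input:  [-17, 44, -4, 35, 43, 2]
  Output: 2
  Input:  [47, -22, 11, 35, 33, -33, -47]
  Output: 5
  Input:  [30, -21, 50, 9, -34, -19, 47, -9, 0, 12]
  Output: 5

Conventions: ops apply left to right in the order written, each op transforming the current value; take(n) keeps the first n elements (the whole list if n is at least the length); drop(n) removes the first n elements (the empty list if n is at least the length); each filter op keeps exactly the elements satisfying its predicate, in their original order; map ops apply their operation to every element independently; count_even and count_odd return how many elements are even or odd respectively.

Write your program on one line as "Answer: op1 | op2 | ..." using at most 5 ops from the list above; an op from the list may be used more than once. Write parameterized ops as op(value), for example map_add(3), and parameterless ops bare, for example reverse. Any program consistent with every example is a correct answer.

drop(1) | map_add(5) | map_add(1) | count_odd

Check, running the answer program on each example:
  [-17, 44, -4, 35, 43, 2] -> [44, -4, 35, 43, 2] -> [49, 1, 40, 48, 7] -> [50, 2, 41, 49, 8] -> 2
  [47, -22, 11, 35, 33, -33, -47] -> [-22, 11, 35, 33, -33, -47] -> [-17, 16, 40, 38, -28, -42] -> [-16, 17, 41, 39, -27, -41] -> 5
  [30, -21, 50, 9, -34, -19, 47, -9, 0, 12] -> [-21, 50, 9, -34, -19, 47, -9, 0, 12] -> [-16, 55, 14, -29, -14, 52, -4, 5, 17] -> [-15, 56, 15, -28, -13, 53, -3, 6, 18] -> 5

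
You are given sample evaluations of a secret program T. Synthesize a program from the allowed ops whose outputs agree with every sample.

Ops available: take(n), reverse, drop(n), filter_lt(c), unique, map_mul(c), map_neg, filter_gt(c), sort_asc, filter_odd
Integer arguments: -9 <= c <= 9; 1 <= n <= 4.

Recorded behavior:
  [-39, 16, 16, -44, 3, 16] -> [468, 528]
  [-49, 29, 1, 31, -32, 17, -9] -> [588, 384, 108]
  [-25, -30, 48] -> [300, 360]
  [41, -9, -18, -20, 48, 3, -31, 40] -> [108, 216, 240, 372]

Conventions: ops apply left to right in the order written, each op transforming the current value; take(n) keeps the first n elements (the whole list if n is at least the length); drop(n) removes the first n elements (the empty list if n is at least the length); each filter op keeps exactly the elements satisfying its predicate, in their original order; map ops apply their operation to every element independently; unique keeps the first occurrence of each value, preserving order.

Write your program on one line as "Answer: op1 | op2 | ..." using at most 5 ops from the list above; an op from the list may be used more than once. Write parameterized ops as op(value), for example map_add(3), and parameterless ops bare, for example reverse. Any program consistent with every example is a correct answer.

filter_lt(5) | filter_lt(-1) | map_mul(-3) | map_mul(4)

Check, running the answer program on each example:
  [-39, 16, 16, -44, 3, 16] -> [-39, -44, 3] -> [-39, -44] -> [117, 132] -> [468, 528]
  [-49, 29, 1, 31, -32, 17, -9] -> [-49, 1, -32, -9] -> [-49, -32, -9] -> [147, 96, 27] -> [588, 384, 108]
  [-25, -30, 48] -> [-25, -30] -> [-25, -30] -> [75, 90] -> [300, 360]
  [41, -9, -18, -20, 48, 3, -31, 40] -> [-9, -18, -20, 3, -31] -> [-9, -18, -20, -31] -> [27, 54, 60, 93] -> [108, 216, 240, 372]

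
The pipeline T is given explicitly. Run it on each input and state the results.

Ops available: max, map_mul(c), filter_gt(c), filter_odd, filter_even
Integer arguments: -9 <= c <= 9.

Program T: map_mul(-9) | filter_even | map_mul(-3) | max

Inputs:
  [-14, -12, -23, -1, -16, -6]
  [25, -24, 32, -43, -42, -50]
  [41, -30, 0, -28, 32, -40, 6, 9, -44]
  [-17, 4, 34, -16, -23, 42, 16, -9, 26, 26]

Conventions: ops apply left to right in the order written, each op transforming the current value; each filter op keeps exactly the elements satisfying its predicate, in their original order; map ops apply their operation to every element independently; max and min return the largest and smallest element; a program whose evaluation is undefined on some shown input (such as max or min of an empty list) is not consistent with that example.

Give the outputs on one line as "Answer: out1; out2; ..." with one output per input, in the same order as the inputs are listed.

Execution, op by op:
  [-14, -12, -23, -1, -16, -6] -> [126, 108, 207, 9, 144, 54] -> [126, 108, 144, 54] -> [-378, -324, -432, -162] -> -162
  [25, -24, 32, -43, -42, -50] -> [-225, 216, -288, 387, 378, 450] -> [216, -288, 378, 450] -> [-648, 864, -1134, -1350] -> 864
  [41, -30, 0, -28, 32, -40, 6, 9, -44] -> [-369, 270, 0, 252, -288, 360, -54, -81, 396] -> [270, 0, 252, -288, 360, -54, 396] -> [-810, 0, -756, 864, -1080, 162, -1188] -> 864
  [-17, 4, 34, -16, -23, 42, 16, -9, 26, 26] -> [153, -36, -306, 144, 207, -378, -144, 81, -234, -234] -> [-36, -306, 144, -378, -144, -234, -234] -> [108, 918, -432, 1134, 432, 702, 702] -> 1134

-162; 864; 864; 1134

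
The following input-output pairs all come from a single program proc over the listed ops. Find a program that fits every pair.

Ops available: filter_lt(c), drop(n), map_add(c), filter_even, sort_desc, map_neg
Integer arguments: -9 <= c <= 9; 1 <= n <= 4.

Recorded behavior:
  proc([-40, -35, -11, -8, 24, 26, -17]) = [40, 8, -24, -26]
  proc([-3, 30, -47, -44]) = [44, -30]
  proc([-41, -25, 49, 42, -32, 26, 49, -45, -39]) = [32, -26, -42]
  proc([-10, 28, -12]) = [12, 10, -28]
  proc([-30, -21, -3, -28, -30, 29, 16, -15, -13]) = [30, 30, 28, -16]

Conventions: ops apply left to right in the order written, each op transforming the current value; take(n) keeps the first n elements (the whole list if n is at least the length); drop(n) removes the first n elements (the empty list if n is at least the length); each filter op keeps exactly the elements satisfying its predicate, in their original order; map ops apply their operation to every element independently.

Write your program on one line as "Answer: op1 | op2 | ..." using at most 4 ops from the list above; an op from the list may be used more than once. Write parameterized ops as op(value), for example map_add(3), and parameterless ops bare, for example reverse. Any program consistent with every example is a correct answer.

map_neg | sort_desc | filter_even

Check, running the answer program on each example:
  [-40, -35, -11, -8, 24, 26, -17] -> [40, 35, 11, 8, -24, -26, 17] -> [40, 35, 17, 11, 8, -24, -26] -> [40, 8, -24, -26]
  [-3, 30, -47, -44] -> [3, -30, 47, 44] -> [47, 44, 3, -30] -> [44, -30]
  [-41, -25, 49, 42, -32, 26, 49, -45, -39] -> [41, 25, -49, -42, 32, -26, -49, 45, 39] -> [45, 41, 39, 32, 25, -26, -42, -49, -49] -> [32, -26, -42]
  [-10, 28, -12] -> [10, -28, 12] -> [12, 10, -28] -> [12, 10, -28]
  [-30, -21, -3, -28, -30, 29, 16, -15, -13] -> [30, 21, 3, 28, 30, -29, -16, 15, 13] -> [30, 30, 28, 21, 15, 13, 3, -16, -29] -> [30, 30, 28, -16]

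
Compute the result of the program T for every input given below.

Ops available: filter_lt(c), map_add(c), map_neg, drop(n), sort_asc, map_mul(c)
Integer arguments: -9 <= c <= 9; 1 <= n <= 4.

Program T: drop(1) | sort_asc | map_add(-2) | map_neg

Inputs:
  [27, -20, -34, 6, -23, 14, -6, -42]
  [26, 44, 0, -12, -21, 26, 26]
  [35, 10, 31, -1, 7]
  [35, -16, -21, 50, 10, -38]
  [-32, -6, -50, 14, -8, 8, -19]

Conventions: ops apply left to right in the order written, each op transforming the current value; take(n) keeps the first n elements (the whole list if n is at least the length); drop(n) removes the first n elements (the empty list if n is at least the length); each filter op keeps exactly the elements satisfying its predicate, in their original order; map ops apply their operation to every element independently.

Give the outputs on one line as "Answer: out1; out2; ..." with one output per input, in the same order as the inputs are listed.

[44, 36, 25, 22, 8, -4, -12]; [23, 14, 2, -24, -24, -42]; [3, -5, -8, -29]; [40, 23, 18, -8, -48]; [52, 21, 10, 8, -6, -12]

Execution, op by op:
  [27, -20, -34, 6, -23, 14, -6, -42] -> [-20, -34, 6, -23, 14, -6, -42] -> [-42, -34, -23, -20, -6, 6, 14] -> [-44, -36, -25, -22, -8, 4, 12] -> [44, 36, 25, 22, 8, -4, -12]
  [26, 44, 0, -12, -21, 26, 26] -> [44, 0, -12, -21, 26, 26] -> [-21, -12, 0, 26, 26, 44] -> [-23, -14, -2, 24, 24, 42] -> [23, 14, 2, -24, -24, -42]
  [35, 10, 31, -1, 7] -> [10, 31, -1, 7] -> [-1, 7, 10, 31] -> [-3, 5, 8, 29] -> [3, -5, -8, -29]
  [35, -16, -21, 50, 10, -38] -> [-16, -21, 50, 10, -38] -> [-38, -21, -16, 10, 50] -> [-40, -23, -18, 8, 48] -> [40, 23, 18, -8, -48]
  [-32, -6, -50, 14, -8, 8, -19] -> [-6, -50, 14, -8, 8, -19] -> [-50, -19, -8, -6, 8, 14] -> [-52, -21, -10, -8, 6, 12] -> [52, 21, 10, 8, -6, -12]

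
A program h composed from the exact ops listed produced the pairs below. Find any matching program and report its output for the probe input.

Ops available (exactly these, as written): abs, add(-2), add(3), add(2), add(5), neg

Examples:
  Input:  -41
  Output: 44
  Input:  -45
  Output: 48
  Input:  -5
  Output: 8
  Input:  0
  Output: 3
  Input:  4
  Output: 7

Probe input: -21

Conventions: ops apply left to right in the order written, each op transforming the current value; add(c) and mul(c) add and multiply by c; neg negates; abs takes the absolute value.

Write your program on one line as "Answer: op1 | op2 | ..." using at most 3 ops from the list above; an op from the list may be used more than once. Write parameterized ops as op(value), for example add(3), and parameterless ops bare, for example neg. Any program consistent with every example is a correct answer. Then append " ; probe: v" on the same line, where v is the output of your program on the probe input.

abs | add(3) ; probe: 24

Check, running the answer program on each example:
  -41 -> 41 -> 44
  -45 -> 45 -> 48
  -5 -> 5 -> 8
  0 -> 0 -> 3
  4 -> 4 -> 7
  probe: -21 -> 21 -> 24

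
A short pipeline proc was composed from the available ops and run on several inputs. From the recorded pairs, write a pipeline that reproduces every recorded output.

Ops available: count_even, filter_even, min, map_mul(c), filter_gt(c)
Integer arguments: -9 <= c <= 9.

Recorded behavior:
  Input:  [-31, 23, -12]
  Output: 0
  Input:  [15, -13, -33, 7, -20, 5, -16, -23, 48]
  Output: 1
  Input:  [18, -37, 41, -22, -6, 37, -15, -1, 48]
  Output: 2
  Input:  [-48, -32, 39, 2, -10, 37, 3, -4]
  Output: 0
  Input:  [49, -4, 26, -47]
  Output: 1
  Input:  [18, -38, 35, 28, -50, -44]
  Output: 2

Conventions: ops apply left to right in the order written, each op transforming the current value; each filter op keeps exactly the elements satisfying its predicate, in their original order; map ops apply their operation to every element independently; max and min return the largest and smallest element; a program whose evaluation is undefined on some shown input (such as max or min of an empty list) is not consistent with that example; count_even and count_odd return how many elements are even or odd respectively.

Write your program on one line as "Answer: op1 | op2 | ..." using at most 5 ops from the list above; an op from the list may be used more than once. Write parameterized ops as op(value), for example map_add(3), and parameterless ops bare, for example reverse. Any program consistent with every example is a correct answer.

filter_gt(-5) | filter_gt(8) | filter_even | count_even

Check, running the answer program on each example:
  [-31, 23, -12] -> [23] -> [23] -> [] -> 0
  [15, -13, -33, 7, -20, 5, -16, -23, 48] -> [15, 7, 5, 48] -> [15, 48] -> [48] -> 1
  [18, -37, 41, -22, -6, 37, -15, -1, 48] -> [18, 41, 37, -1, 48] -> [18, 41, 37, 48] -> [18, 48] -> 2
  [-48, -32, 39, 2, -10, 37, 3, -4] -> [39, 2, 37, 3, -4] -> [39, 37] -> [] -> 0
  [49, -4, 26, -47] -> [49, -4, 26] -> [49, 26] -> [26] -> 1
  [18, -38, 35, 28, -50, -44] -> [18, 35, 28] -> [18, 35, 28] -> [18, 28] -> 2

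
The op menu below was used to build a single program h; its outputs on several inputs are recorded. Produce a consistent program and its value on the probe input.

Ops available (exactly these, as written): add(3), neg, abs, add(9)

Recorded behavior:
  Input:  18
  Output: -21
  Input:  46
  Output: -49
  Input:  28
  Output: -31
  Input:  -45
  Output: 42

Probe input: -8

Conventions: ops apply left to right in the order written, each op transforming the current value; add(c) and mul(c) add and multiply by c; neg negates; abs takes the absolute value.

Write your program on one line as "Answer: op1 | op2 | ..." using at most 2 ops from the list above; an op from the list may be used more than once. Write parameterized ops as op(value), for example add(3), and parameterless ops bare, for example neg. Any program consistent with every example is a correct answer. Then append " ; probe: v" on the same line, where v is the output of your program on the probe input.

add(3) | neg ; probe: 5

Check, running the answer program on each example:
  18 -> 21 -> -21
  46 -> 49 -> -49
  28 -> 31 -> -31
  -45 -> -42 -> 42
  probe: -8 -> -5 -> 5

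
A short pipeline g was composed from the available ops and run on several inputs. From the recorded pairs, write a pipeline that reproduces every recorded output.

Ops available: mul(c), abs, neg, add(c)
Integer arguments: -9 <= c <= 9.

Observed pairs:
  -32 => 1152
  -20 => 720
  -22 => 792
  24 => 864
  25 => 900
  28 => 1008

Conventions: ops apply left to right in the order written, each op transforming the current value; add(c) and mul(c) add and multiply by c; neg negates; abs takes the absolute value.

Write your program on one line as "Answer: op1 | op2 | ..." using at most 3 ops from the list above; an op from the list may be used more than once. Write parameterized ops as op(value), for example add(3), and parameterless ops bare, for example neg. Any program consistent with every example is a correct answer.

mul(-4) | abs | mul(9)

Check, running the answer program on each example:
  -32 -> 128 -> 128 -> 1152
  -20 -> 80 -> 80 -> 720
  -22 -> 88 -> 88 -> 792
  24 -> -96 -> 96 -> 864
  25 -> -100 -> 100 -> 900
  28 -> -112 -> 112 -> 1008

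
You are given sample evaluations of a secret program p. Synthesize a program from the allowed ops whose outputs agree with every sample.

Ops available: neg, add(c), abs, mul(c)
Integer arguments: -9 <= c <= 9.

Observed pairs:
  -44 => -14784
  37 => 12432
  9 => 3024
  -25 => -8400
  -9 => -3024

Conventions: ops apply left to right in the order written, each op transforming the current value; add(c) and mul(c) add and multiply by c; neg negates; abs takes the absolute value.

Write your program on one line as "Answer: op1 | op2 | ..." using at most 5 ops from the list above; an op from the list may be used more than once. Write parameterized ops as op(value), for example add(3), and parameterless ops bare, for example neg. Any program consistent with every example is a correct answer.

mul(4) | mul(-2) | mul(-7) | mul(6)

Check, running the answer program on each example:
  -44 -> -176 -> 352 -> -2464 -> -14784
  37 -> 148 -> -296 -> 2072 -> 12432
  9 -> 36 -> -72 -> 504 -> 3024
  -25 -> -100 -> 200 -> -1400 -> -8400
  -9 -> -36 -> 72 -> -504 -> -3024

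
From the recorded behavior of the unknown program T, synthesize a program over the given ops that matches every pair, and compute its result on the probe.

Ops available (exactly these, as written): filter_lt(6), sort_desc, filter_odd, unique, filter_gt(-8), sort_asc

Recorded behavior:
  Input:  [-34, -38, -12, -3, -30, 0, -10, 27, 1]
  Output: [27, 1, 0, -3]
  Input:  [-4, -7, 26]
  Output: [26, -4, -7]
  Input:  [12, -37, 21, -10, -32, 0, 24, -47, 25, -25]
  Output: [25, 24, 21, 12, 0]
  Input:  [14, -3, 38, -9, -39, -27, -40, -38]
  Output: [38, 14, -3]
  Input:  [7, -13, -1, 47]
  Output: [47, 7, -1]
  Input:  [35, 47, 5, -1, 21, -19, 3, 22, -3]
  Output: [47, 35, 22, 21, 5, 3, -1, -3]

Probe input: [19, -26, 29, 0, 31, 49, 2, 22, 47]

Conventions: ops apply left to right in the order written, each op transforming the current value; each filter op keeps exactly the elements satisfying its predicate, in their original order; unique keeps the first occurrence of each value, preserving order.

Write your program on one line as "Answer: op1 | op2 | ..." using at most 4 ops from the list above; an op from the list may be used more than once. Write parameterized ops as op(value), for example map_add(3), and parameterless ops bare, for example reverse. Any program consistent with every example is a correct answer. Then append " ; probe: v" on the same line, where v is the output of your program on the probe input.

sort_asc | filter_gt(-8) | sort_desc ; probe: [49, 47, 31, 29, 22, 19, 2, 0]

Check, running the answer program on each example:
  [-34, -38, -12, -3, -30, 0, -10, 27, 1] -> [-38, -34, -30, -12, -10, -3, 0, 1, 27] -> [-3, 0, 1, 27] -> [27, 1, 0, -3]
  [-4, -7, 26] -> [-7, -4, 26] -> [-7, -4, 26] -> [26, -4, -7]
  [12, -37, 21, -10, -32, 0, 24, -47, 25, -25] -> [-47, -37, -32, -25, -10, 0, 12, 21, 24, 25] -> [0, 12, 21, 24, 25] -> [25, 24, 21, 12, 0]
  [14, -3, 38, -9, -39, -27, -40, -38] -> [-40, -39, -38, -27, -9, -3, 14, 38] -> [-3, 14, 38] -> [38, 14, -3]
  [7, -13, -1, 47] -> [-13, -1, 7, 47] -> [-1, 7, 47] -> [47, 7, -1]
  [35, 47, 5, -1, 21, -19, 3, 22, -3] -> [-19, -3, -1, 3, 5, 21, 22, 35, 47] -> [-3, -1, 3, 5, 21, 22, 35, 47] -> [47, 35, 22, 21, 5, 3, -1, -3]
  probe: [19, -26, 29, 0, 31, 49, 2, 22, 47] -> [-26, 0, 2, 19, 22, 29, 31, 47, 49] -> [0, 2, 19, 22, 29, 31, 47, 49] -> [49, 47, 31, 29, 22, 19, 2, 0]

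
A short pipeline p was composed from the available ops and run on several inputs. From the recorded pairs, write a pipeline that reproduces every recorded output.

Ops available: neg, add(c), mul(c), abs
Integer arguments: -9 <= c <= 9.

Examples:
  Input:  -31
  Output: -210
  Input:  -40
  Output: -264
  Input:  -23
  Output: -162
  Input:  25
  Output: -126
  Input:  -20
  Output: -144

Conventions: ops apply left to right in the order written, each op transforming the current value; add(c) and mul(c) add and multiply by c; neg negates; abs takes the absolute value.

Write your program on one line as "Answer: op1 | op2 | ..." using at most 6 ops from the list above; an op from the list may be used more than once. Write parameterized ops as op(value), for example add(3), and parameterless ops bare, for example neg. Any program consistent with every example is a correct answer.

add(-4) | abs | mul(-2) | neg | mul(-3)

Check, running the answer program on each example:
  -31 -> -35 -> 35 -> -70 -> 70 -> -210
  -40 -> -44 -> 44 -> -88 -> 88 -> -264
  -23 -> -27 -> 27 -> -54 -> 54 -> -162
  25 -> 21 -> 21 -> -42 -> 42 -> -126
  -20 -> -24 -> 24 -> -48 -> 48 -> -144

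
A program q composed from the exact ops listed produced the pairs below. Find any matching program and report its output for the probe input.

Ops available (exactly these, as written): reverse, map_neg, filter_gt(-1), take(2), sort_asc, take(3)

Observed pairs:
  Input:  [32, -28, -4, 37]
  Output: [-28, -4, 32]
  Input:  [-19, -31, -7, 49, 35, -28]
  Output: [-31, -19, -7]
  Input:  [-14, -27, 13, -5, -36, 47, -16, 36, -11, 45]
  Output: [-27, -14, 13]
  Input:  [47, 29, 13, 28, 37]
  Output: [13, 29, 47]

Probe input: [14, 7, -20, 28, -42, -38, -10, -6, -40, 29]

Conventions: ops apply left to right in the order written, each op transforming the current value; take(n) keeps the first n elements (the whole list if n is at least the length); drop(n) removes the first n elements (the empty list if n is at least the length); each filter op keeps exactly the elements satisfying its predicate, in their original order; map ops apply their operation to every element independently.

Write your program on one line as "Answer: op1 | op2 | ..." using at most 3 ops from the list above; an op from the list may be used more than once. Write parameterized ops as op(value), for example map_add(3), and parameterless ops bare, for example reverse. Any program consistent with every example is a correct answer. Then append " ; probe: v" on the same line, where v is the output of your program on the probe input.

take(3) | sort_asc ; probe: [-20, 7, 14]

Check, running the answer program on each example:
  [32, -28, -4, 37] -> [32, -28, -4] -> [-28, -4, 32]
  [-19, -31, -7, 49, 35, -28] -> [-19, -31, -7] -> [-31, -19, -7]
  [-14, -27, 13, -5, -36, 47, -16, 36, -11, 45] -> [-14, -27, 13] -> [-27, -14, 13]
  [47, 29, 13, 28, 37] -> [47, 29, 13] -> [13, 29, 47]
  probe: [14, 7, -20, 28, -42, -38, -10, -6, -40, 29] -> [14, 7, -20] -> [-20, 7, 14]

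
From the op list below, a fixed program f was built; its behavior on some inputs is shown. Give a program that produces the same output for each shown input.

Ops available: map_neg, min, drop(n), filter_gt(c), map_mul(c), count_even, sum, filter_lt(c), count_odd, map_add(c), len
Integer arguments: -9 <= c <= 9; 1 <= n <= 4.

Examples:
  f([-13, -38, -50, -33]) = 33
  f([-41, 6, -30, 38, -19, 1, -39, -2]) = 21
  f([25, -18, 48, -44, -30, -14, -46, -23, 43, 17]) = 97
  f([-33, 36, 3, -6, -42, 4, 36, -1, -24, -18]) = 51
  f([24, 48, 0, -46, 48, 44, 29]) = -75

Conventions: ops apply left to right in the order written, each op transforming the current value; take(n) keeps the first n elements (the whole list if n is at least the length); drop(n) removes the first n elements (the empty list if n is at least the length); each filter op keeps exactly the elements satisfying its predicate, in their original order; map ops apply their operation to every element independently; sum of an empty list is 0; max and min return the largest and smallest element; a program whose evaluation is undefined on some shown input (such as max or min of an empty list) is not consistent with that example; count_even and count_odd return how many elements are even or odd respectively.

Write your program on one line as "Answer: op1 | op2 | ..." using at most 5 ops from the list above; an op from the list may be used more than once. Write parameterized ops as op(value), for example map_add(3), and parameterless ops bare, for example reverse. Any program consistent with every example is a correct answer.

drop(1) | map_neg | drop(2) | sum

Check, running the answer program on each example:
  [-13, -38, -50, -33] -> [-38, -50, -33] -> [38, 50, 33] -> [33] -> 33
  [-41, 6, -30, 38, -19, 1, -39, -2] -> [6, -30, 38, -19, 1, -39, -2] -> [-6, 30, -38, 19, -1, 39, 2] -> [-38, 19, -1, 39, 2] -> 21
  [25, -18, 48, -44, -30, -14, -46, -23, 43, 17] -> [-18, 48, -44, -30, -14, -46, -23, 43, 17] -> [18, -48, 44, 30, 14, 46, 23, -43, -17] -> [44, 30, 14, 46, 23, -43, -17] -> 97
  [-33, 36, 3, -6, -42, 4, 36, -1, -24, -18] -> [36, 3, -6, -42, 4, 36, -1, -24, -18] -> [-36, -3, 6, 42, -4, -36, 1, 24, 18] -> [6, 42, -4, -36, 1, 24, 18] -> 51
  [24, 48, 0, -46, 48, 44, 29] -> [48, 0, -46, 48, 44, 29] -> [-48, 0, 46, -48, -44, -29] -> [46, -48, -44, -29] -> -75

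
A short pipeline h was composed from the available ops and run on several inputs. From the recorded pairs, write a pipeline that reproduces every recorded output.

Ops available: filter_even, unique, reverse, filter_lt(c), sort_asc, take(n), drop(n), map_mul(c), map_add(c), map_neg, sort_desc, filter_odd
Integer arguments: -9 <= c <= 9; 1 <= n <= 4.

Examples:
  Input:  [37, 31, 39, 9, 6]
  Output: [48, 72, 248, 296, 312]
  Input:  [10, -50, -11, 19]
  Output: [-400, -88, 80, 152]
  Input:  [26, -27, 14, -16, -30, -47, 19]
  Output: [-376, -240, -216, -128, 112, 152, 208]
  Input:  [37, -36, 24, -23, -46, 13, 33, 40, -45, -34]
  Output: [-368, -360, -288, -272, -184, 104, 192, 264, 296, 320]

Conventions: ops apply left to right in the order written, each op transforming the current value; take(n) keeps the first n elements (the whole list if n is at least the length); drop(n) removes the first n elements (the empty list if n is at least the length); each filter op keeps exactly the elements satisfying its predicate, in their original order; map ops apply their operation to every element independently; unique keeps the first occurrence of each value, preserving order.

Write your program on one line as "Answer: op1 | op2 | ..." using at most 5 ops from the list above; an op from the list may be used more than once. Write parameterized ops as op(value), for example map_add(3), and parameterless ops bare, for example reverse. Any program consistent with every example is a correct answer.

sort_asc | reverse | map_mul(-8) | map_neg | reverse

Check, running the answer program on each example:
  [37, 31, 39, 9, 6] -> [6, 9, 31, 37, 39] -> [39, 37, 31, 9, 6] -> [-312, -296, -248, -72, -48] -> [312, 296, 248, 72, 48] -> [48, 72, 248, 296, 312]
  [10, -50, -11, 19] -> [-50, -11, 10, 19] -> [19, 10, -11, -50] -> [-152, -80, 88, 400] -> [152, 80, -88, -400] -> [-400, -88, 80, 152]
  [26, -27, 14, -16, -30, -47, 19] -> [-47, -30, -27, -16, 14, 19, 26] -> [26, 19, 14, -16, -27, -30, -47] -> [-208, -152, -112, 128, 216, 240, 376] -> [208, 152, 112, -128, -216, -240, -376] -> [-376, -240, -216, -128, 112, 152, 208]
  [37, -36, 24, -23, -46, 13, 33, 40, -45, -34] -> [-46, -45, -36, -34, -23, 13, 24, 33, 37, 40] -> [40, 37, 33, 24, 13, -23, -34, -36, -45, -46] -> [-320, -296, -264, -192, -104, 184, 272, 288, 360, 368] -> [320, 296, 264, 192, 104, -184, -272, -288, -360, -368] -> [-368, -360, -288, -272, -184, 104, 192, 264, 296, 320]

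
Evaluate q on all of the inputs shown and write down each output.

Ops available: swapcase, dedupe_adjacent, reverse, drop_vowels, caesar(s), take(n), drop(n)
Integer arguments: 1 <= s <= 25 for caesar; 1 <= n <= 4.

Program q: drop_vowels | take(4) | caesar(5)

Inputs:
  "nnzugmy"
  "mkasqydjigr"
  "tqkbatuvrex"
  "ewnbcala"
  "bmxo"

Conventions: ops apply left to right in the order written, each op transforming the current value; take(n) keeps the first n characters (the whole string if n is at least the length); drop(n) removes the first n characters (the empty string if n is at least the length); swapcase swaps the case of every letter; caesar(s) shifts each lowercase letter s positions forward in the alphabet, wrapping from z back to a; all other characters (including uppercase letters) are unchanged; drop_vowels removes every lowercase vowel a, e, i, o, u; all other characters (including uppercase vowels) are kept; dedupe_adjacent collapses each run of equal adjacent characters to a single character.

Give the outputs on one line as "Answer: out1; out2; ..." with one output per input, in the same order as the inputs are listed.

Execution, op by op:
  "nnzugmy" -> "nnzgmy" -> "nnzg" -> "ssel"
  "mkasqydjigr" -> "mksqydjgr" -> "mksq" -> "rpxv"
  "tqkbatuvrex" -> "tqkbtvrx" -> "tqkb" -> "yvpg"
  "ewnbcala" -> "wnbcl" -> "wnbc" -> "bsgh"
  "bmxo" -> "bmx" -> "bmx" -> "grc"

"ssel"; "rpxv"; "yvpg"; "bsgh"; "grc"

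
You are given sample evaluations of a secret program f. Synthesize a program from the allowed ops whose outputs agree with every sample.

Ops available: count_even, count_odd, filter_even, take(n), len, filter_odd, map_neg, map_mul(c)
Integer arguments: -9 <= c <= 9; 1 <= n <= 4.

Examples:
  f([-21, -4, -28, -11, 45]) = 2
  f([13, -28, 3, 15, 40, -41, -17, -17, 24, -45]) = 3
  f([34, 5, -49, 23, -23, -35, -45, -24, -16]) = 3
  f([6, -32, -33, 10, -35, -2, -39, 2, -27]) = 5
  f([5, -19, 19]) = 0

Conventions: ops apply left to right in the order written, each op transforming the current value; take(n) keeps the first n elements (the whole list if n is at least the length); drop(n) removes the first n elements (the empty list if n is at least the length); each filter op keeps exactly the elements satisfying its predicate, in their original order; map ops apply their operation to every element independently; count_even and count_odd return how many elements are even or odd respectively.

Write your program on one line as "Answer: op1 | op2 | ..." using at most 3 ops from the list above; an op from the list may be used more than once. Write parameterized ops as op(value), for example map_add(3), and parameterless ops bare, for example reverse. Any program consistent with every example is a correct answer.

filter_even | map_neg | len

Check, running the answer program on each example:
  [-21, -4, -28, -11, 45] -> [-4, -28] -> [4, 28] -> 2
  [13, -28, 3, 15, 40, -41, -17, -17, 24, -45] -> [-28, 40, 24] -> [28, -40, -24] -> 3
  [34, 5, -49, 23, -23, -35, -45, -24, -16] -> [34, -24, -16] -> [-34, 24, 16] -> 3
  [6, -32, -33, 10, -35, -2, -39, 2, -27] -> [6, -32, 10, -2, 2] -> [-6, 32, -10, 2, -2] -> 5
  [5, -19, 19] -> [] -> [] -> 0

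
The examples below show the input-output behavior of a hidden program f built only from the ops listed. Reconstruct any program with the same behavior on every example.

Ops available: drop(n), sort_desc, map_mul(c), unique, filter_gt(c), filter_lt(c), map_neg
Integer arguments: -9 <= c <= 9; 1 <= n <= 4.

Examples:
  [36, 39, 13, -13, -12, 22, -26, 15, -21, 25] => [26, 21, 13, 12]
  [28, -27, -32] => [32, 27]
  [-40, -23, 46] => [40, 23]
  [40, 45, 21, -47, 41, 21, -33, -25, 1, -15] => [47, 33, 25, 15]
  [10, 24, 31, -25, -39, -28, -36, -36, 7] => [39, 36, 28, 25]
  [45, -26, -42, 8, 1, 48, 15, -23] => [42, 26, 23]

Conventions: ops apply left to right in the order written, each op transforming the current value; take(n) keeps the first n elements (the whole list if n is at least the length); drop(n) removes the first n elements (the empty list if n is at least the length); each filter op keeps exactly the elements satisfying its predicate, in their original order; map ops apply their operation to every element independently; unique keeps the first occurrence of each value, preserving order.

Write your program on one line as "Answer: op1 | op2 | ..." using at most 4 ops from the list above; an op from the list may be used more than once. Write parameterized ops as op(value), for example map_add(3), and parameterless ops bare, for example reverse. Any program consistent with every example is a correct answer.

unique | filter_lt(-2) | map_neg | sort_desc

Check, running the answer program on each example:
  [36, 39, 13, -13, -12, 22, -26, 15, -21, 25] -> [36, 39, 13, -13, -12, 22, -26, 15, -21, 25] -> [-13, -12, -26, -21] -> [13, 12, 26, 21] -> [26, 21, 13, 12]
  [28, -27, -32] -> [28, -27, -32] -> [-27, -32] -> [27, 32] -> [32, 27]
  [-40, -23, 46] -> [-40, -23, 46] -> [-40, -23] -> [40, 23] -> [40, 23]
  [40, 45, 21, -47, 41, 21, -33, -25, 1, -15] -> [40, 45, 21, -47, 41, -33, -25, 1, -15] -> [-47, -33, -25, -15] -> [47, 33, 25, 15] -> [47, 33, 25, 15]
  [10, 24, 31, -25, -39, -28, -36, -36, 7] -> [10, 24, 31, -25, -39, -28, -36, 7] -> [-25, -39, -28, -36] -> [25, 39, 28, 36] -> [39, 36, 28, 25]
  [45, -26, -42, 8, 1, 48, 15, -23] -> [45, -26, -42, 8, 1, 48, 15, -23] -> [-26, -42, -23] -> [26, 42, 23] -> [42, 26, 23]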